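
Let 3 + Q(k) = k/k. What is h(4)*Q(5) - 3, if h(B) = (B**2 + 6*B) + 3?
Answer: -89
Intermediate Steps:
Q(k) = -2 (Q(k) = -3 + k/k = -3 + 1 = -2)
h(B) = 3 + B**2 + 6*B
h(4)*Q(5) - 3 = (3 + 4**2 + 6*4)*(-2) - 3 = (3 + 16 + 24)*(-2) - 3 = 43*(-2) - 3 = -86 - 3 = -89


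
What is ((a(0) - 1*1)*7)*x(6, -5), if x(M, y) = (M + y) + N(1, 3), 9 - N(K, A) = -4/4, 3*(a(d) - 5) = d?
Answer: 308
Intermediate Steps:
a(d) = 5 + d/3
N(K, A) = 10 (N(K, A) = 9 - (-4)/4 = 9 - 1*(-1) = 9 + 1 = 10)
x(M, y) = 10 + M + y (x(M, y) = (M + y) + 10 = 10 + M + y)
((a(0) - 1*1)*7)*x(6, -5) = (((5 + (1/3)*0) - 1*1)*7)*(10 + 6 - 5) = (((5 + 0) - 1)*7)*11 = ((5 - 1)*7)*11 = (4*7)*11 = 28*11 = 308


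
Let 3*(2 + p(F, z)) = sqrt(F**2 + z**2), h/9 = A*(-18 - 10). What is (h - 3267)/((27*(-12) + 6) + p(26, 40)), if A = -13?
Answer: -6480/229831 - 27*sqrt(569)/459662 ≈ -0.029596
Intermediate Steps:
h = 3276 (h = 9*(-13*(-18 - 10)) = 9*(-13*(-28)) = 9*364 = 3276)
p(F, z) = -2 + sqrt(F**2 + z**2)/3
(h - 3267)/((27*(-12) + 6) + p(26, 40)) = (3276 - 3267)/((27*(-12) + 6) + (-2 + sqrt(26**2 + 40**2)/3)) = 9/((-324 + 6) + (-2 + sqrt(676 + 1600)/3)) = 9/(-318 + (-2 + sqrt(2276)/3)) = 9/(-318 + (-2 + (2*sqrt(569))/3)) = 9/(-318 + (-2 + 2*sqrt(569)/3)) = 9/(-320 + 2*sqrt(569)/3)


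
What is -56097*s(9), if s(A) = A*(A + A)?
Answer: -9087714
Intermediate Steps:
s(A) = 2*A**2 (s(A) = A*(2*A) = 2*A**2)
-56097*s(9) = -112194*9**2 = -112194*81 = -56097*162 = -9087714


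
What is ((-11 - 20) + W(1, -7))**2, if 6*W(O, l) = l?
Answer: 37249/36 ≈ 1034.7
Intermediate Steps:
W(O, l) = l/6
((-11 - 20) + W(1, -7))**2 = ((-11 - 20) + (1/6)*(-7))**2 = (-31 - 7/6)**2 = (-193/6)**2 = 37249/36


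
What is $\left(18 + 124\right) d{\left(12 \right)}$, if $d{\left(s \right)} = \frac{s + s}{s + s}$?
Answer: $142$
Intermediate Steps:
$d{\left(s \right)} = 1$ ($d{\left(s \right)} = \frac{2 s}{2 s} = 2 s \frac{1}{2 s} = 1$)
$\left(18 + 124\right) d{\left(12 \right)} = \left(18 + 124\right) 1 = 142 \cdot 1 = 142$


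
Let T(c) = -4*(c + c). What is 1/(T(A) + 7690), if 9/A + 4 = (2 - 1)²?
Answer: 1/7714 ≈ 0.00012963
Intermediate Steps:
A = -3 (A = 9/(-4 + (2 - 1)²) = 9/(-4 + 1²) = 9/(-4 + 1) = 9/(-3) = 9*(-⅓) = -3)
T(c) = -8*c
1/(T(A) + 7690) = 1/(-8*(-3) + 7690) = 1/(24 + 7690) = 1/7714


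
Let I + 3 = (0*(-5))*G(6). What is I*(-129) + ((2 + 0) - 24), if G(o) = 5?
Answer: 365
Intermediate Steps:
I = -3 (I = -3 + (0*(-5))*5 = -3 + 0*5 = -3 + 0 = -3)
I*(-129) + ((2 + 0) - 24) = -3*(-129) + ((2 + 0) - 24) = 387 + (2 - 24) = 387 - 22 = 365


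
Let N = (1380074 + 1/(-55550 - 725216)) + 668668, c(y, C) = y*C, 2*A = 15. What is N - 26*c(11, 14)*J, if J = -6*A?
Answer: 1740266514251/780766 ≈ 2.2289e+6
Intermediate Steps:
A = 15/2 (A = (½)*15 = 15/2 ≈ 7.5000)
c(y, C) = C*y
J = -45 (J = -6*15/2 = -45)
N = 1599588096371/780766 (N = (1380074 + 1/(-780766)) + 668668 = (1380074 - 1/780766) + 668668 = 1077514856683/780766 + 668668 = 1599588096371/780766 ≈ 2.0487e+6)
N - 26*c(11, 14)*J = 1599588096371/780766 - 26*(14*11)*(-45) = 1599588096371/780766 - 26*154*(-45) = 1599588096371/780766 - 4004*(-45) = 1599588096371/780766 - 1*(-180180) = 1599588096371/780766 + 180180 = 1740266514251/780766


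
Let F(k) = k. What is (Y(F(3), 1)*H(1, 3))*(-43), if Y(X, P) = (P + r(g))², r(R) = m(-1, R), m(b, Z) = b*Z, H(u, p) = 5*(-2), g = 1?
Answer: 0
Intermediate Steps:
H(u, p) = -10
m(b, Z) = Z*b
r(R) = -R (r(R) = R*(-1) = -R)
Y(X, P) = (-1 + P)² (Y(X, P) = (P - 1*1)² = (P - 1)² = (-1 + P)²)
(Y(F(3), 1)*H(1, 3))*(-43) = ((-1 + 1)²*(-10))*(-43) = (0²*(-10))*(-43) = (0*(-10))*(-43) = 0*(-43) = 0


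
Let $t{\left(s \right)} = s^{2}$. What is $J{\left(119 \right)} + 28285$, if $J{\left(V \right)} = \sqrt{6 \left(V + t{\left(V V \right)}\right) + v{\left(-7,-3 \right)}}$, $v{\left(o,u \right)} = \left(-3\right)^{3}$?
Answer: $28285 + 9 \sqrt{14854373} \approx 62972.0$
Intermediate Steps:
$v{\left(o,u \right)} = -27$
$J{\left(V \right)} = \sqrt{-27 + 6 V + 6 V^{4}}$ ($J{\left(V \right)} = \sqrt{6 \left(V + \left(V V\right)^{2}\right) - 27} = \sqrt{6 \left(V + \left(V^{2}\right)^{2}\right) - 27} = \sqrt{6 \left(V + V^{4}\right) - 27} = \sqrt{\left(6 V + 6 V^{4}\right) - 27} = \sqrt{-27 + 6 V + 6 V^{4}}$)
$J{\left(119 \right)} + 28285 = \sqrt{-27 + 6 \cdot 119 + 6 \cdot 119^{4}} + 28285 = \sqrt{-27 + 714 + 6 \cdot 200533921} + 28285 = \sqrt{-27 + 714 + 1203203526} + 28285 = \sqrt{1203204213} + 28285 = 9 \sqrt{14854373} + 28285 = 28285 + 9 \sqrt{14854373}$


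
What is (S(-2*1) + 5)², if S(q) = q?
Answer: 9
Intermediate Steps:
(S(-2*1) + 5)² = (-2*1 + 5)² = (-2 + 5)² = 3² = 9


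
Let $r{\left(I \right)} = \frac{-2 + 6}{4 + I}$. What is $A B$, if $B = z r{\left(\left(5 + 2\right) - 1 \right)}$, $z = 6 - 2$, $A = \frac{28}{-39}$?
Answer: $- \frac{224}{195} \approx -1.1487$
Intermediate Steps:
$A = - \frac{28}{39}$ ($A = 28 \left(- \frac{1}{39}\right) = - \frac{28}{39} \approx -0.71795$)
$r{\left(I \right)} = \frac{4}{4 + I}$
$z = 4$ ($z = 6 - 2 = 4$)
$B = \frac{8}{5}$ ($B = 4 \frac{4}{4 + \left(\left(5 + 2\right) - 1\right)} = 4 \frac{4}{4 + \left(7 - 1\right)} = 4 \frac{4}{4 + 6} = 4 \cdot \frac{4}{10} = 4 \cdot 4 \cdot \frac{1}{10} = 4 \cdot \frac{2}{5} = \frac{8}{5} \approx 1.6$)
$A B = \left(- \frac{28}{39}\right) \frac{8}{5} = - \frac{224}{195}$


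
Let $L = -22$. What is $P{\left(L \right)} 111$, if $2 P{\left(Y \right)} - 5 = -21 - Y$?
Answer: $333$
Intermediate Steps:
$P{\left(Y \right)} = -8 - \frac{Y}{2}$ ($P{\left(Y \right)} = \frac{5}{2} + \frac{-21 - Y}{2} = \frac{5}{2} - \left(\frac{21}{2} + \frac{Y}{2}\right) = -8 - \frac{Y}{2}$)
$P{\left(L \right)} 111 = \left(-8 - -11\right) 111 = \left(-8 + 11\right) 111 = 3 \cdot 111 = 333$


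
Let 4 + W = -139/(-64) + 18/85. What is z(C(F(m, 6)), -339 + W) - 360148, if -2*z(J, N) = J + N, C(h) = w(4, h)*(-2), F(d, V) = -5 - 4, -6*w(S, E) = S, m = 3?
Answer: -11749693621/32640 ≈ -3.5998e+5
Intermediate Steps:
w(S, E) = -S/6
F(d, V) = -9
W = -8793/5440 (W = -4 + (-139/(-64) + 18/85) = -4 + (-139*(-1/64) + 18*(1/85)) = -4 + (139/64 + 18/85) = -4 + 12967/5440 = -8793/5440 ≈ -1.6164)
C(h) = 4/3 (C(h) = -1/6*4*(-2) = -2/3*(-2) = 4/3)
z(J, N) = -J/2 - N/2 (z(J, N) = -(J + N)/2 = -J/2 - N/2)
z(C(F(m, 6)), -339 + W) - 360148 = (-1/2*4/3 - (-339 - 8793/5440)/2) - 360148 = (-2/3 - 1/2*(-1852953/5440)) - 360148 = (-2/3 + 1852953/10880) - 360148 = 5537099/32640 - 360148 = -11749693621/32640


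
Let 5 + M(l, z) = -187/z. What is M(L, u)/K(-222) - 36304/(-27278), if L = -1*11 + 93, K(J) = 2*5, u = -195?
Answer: 12324434/13298025 ≈ 0.92679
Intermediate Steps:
K(J) = 10
L = 82 (L = -11 + 93 = 82)
M(l, z) = -5 - 187/z
M(L, u)/K(-222) - 36304/(-27278) = (-5 - 187/(-195))/10 - 36304/(-27278) = (-5 - 187*(-1/195))*(1/10) - 36304*(-1/27278) = (-5 + 187/195)*(1/10) + 18152/13639 = -788/195*1/10 + 18152/13639 = -394/975 + 18152/13639 = 12324434/13298025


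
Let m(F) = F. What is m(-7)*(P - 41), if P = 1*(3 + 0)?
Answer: 266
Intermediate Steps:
P = 3 (P = 1*3 = 3)
m(-7)*(P - 41) = -7*(3 - 41) = -7*(-38) = 266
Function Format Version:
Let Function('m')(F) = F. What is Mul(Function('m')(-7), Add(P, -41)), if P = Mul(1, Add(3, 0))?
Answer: 266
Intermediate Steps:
P = 3 (P = Mul(1, 3) = 3)
Mul(Function('m')(-7), Add(P, -41)) = Mul(-7, Add(3, -41)) = Mul(-7, -38) = 266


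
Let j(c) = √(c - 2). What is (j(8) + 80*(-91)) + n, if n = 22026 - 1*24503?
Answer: -9757 + √6 ≈ -9754.5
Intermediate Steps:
j(c) = √(-2 + c)
n = -2477 (n = 22026 - 24503 = -2477)
(j(8) + 80*(-91)) + n = (√(-2 + 8) + 80*(-91)) - 2477 = (√6 - 7280) - 2477 = (-7280 + √6) - 2477 = -9757 + √6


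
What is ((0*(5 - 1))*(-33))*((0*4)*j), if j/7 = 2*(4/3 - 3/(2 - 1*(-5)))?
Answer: 0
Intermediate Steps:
j = 38/3 (j = 7*(2*(4/3 - 3/(2 - 1*(-5)))) = 7*(2*(4*(⅓) - 3/(2 + 5))) = 7*(2*(4/3 - 3/7)) = 7*(2*(19/21)) = 7*(38/21) = 38/3 ≈ 12.667)
((0*(5 - 1))*(-33))*((0*4)*j) = ((0*(5 - 1))*(-33))*((0*4)*(38/3)) = ((0*4)*(-33))*(0*(38/3)) = (0*(-33))*0 = 0*0 = 0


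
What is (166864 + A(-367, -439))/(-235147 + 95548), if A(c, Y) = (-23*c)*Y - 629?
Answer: 1179788/46533 ≈ 25.354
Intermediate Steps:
A(c, Y) = -629 - 23*Y*c (A(c, Y) = -23*Y*c - 629 = -629 - 23*Y*c)
(166864 + A(-367, -439))/(-235147 + 95548) = (166864 + (-629 - 23*(-439)*(-367)))/(-235147 + 95548) = (166864 + (-629 - 3705599))/(-139599) = (166864 - 3706228)*(-1/139599) = -3539364*(-1/139599) = 1179788/46533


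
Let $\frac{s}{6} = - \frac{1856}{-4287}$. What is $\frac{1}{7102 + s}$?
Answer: $\frac{1429}{10152470} \approx 0.00014075$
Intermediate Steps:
$s = \frac{3712}{1429}$ ($s = 6 \left(- \frac{1856}{-4287}\right) = 6 \left(\left(-1856\right) \left(- \frac{1}{4287}\right)\right) = 6 \cdot \frac{1856}{4287} = \frac{3712}{1429} \approx 2.5976$)
$\frac{1}{7102 + s} = \frac{1}{7102 + \frac{3712}{1429}} = \frac{1}{\frac{10152470}{1429}} = \frac{1429}{10152470}$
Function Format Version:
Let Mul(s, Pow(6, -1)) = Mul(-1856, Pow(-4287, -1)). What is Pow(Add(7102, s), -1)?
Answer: Rational(1429, 10152470) ≈ 0.00014075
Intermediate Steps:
s = Rational(3712, 1429) (s = Mul(6, Mul(-1856, Pow(-4287, -1))) = Mul(6, Mul(-1856, Rational(-1, 4287))) = Mul(6, Rational(1856, 4287)) = Rational(3712, 1429) ≈ 2.5976)
Pow(Add(7102, s), -1) = Pow(Add(7102, Rational(3712, 1429)), -1) = Pow(Rational(10152470, 1429), -1) = Rational(1429, 10152470)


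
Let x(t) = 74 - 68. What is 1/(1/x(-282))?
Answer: 6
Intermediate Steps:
x(t) = 6
1/(1/x(-282)) = 1/(1/6) = 1/(⅙) = 6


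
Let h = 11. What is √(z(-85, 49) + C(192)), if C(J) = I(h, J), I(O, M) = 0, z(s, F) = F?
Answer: 7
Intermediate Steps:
C(J) = 0
√(z(-85, 49) + C(192)) = √(49 + 0) = √49 = 7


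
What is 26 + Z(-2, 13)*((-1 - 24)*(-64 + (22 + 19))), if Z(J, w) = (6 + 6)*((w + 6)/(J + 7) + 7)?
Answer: 74546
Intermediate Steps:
Z(J, w) = 84 + 12*(6 + w)/(7 + J) (Z(J, w) = 12*((6 + w)/(7 + J) + 7) = 12*(7 + (6 + w)/(7 + J)) = 84 + 12*(6 + w)/(7 + J))
26 + Z(-2, 13)*((-1 - 24)*(-64 + (22 + 19))) = 26 + (12*(55 + 13 + 7*(-2))/(7 - 2))*((-1 - 24)*(-64 + (22 + 19))) = 26 + (12*(55 + 13 - 14)/5)*(-25*(-64 + 41)) = 26 + (12*(⅕)*54)*(-25*(-23)) = 26 + (648/5)*575 = 26 + 74520 = 74546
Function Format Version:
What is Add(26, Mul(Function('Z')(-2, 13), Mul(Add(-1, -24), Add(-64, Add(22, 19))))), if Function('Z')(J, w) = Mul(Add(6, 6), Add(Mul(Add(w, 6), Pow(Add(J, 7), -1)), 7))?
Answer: 74546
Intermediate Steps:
Function('Z')(J, w) = Add(84, Mul(12, Pow(Add(7, J), -1), Add(6, w))) (Function('Z')(J, w) = Mul(12, Add(Mul(Add(6, w), Pow(Add(7, J), -1)), 7)) = Mul(12, Add(Mul(Pow(Add(7, J), -1), Add(6, w)), 7)) = Mul(12, Add(7, Mul(Pow(Add(7, J), -1), Add(6, w)))) = Add(84, Mul(12, Pow(Add(7, J), -1), Add(6, w))))
Add(26, Mul(Function('Z')(-2, 13), Mul(Add(-1, -24), Add(-64, Add(22, 19))))) = Add(26, Mul(Mul(12, Pow(Add(7, -2), -1), Add(55, 13, Mul(7, -2))), Mul(Add(-1, -24), Add(-64, Add(22, 19))))) = Add(26, Mul(Mul(12, Pow(5, -1), Add(55, 13, -14)), Mul(-25, Add(-64, 41)))) = Add(26, Mul(Mul(12, Rational(1, 5), 54), Mul(-25, -23))) = Add(26, Mul(Rational(648, 5), 575)) = Add(26, 74520) = 74546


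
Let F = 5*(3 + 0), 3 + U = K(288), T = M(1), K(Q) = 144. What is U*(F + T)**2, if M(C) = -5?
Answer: 14100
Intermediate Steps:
T = -5
U = 141 (U = -3 + 144 = 141)
F = 15 (F = 5*3 = 15)
U*(F + T)**2 = 141*(15 - 5)**2 = 141*10**2 = 141*100 = 14100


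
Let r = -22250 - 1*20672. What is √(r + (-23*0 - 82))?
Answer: 2*I*√10751 ≈ 207.37*I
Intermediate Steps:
r = -42922 (r = -22250 - 20672 = -42922)
√(r + (-23*0 - 82)) = √(-42922 + (-23*0 - 82)) = √(-42922 + (0 - 82)) = √(-42922 - 82) = √(-43004) = 2*I*√10751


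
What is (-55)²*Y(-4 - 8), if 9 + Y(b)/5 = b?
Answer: -317625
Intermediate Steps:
Y(b) = -45 + 5*b
(-55)²*Y(-4 - 8) = (-55)²*(-45 + 5*(-4 - 8)) = 3025*(-45 + 5*(-12)) = 3025*(-45 - 60) = 3025*(-105) = -317625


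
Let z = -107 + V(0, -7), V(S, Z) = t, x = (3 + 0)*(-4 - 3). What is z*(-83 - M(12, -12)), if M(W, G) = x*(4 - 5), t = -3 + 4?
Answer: 11024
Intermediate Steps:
x = -21 (x = 3*(-7) = -21)
t = 1
V(S, Z) = 1
M(W, G) = 21 (M(W, G) = -21*(4 - 5) = -21*(-1) = 21)
z = -106 (z = -107 + 1 = -106)
z*(-83 - M(12, -12)) = -106*(-83 - 1*21) = -106*(-83 - 21) = -106*(-104) = 11024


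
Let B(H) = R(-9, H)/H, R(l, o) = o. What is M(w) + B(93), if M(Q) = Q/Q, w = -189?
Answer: 2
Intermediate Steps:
M(Q) = 1
B(H) = 1 (B(H) = H/H = 1)
M(w) + B(93) = 1 + 1 = 2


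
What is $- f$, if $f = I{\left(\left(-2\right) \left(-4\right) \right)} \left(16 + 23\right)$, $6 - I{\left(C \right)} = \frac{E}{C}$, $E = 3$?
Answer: $- \frac{1755}{8} \approx -219.38$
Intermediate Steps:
$I{\left(C \right)} = 6 - \frac{3}{C}$
$f = \frac{1755}{8}$ ($f = \left(6 - \frac{3}{\left(-2\right) \left(-4\right)}\right) \left(16 + 23\right) = \left(6 - \frac{3}{8}\right) 39 = \frac{45}{8} \cdot 39 = \frac{1755}{8} \approx 219.38$)
$- f = \left(-1\right) \frac{1755}{8} = - \frac{1755}{8}$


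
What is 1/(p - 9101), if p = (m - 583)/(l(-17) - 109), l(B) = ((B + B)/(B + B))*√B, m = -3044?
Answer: -11987595/108700784149 - 403*I*√17/108700784149 ≈ -0.00011028 - 1.5286e-8*I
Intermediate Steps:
l(B) = √B (l(B) = ((2*B)/((2*B)))*√B = ((2*B)*(1/(2*B)))*√B = 1*√B = √B)
p = -3627/(-109 + I*√17) (p = (-3044 - 583)/(√(-17) - 109) = -3627/(I*√17 - 109) = -3627/(-109 + I*√17) ≈ 33.228 + 1.2569*I)
1/(p - 9101) = 1/((43927/1322 + 403*I*√17/1322) - 9101) = 1/(-11987595/1322 + 403*I*√17/1322)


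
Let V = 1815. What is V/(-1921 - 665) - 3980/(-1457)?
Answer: 2549275/1255934 ≈ 2.0298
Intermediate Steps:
V/(-1921 - 665) - 3980/(-1457) = 1815/(-1921 - 665) - 3980/(-1457) = 1815/(-2586) - 3980*(-1/1457) = 1815*(-1/2586) + 3980/1457 = -605/862 + 3980/1457 = 2549275/1255934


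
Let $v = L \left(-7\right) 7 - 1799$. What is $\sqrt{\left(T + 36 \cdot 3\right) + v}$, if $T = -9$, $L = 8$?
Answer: $2 i \sqrt{523} \approx 45.738 i$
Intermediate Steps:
$v = -2191$ ($v = 8 \left(-7\right) 7 - 1799 = \left(-56\right) 7 - 1799 = -392 - 1799 = -2191$)
$\sqrt{\left(T + 36 \cdot 3\right) + v} = \sqrt{\left(-9 + 36 \cdot 3\right) - 2191} = \sqrt{\left(-9 + 108\right) - 2191} = \sqrt{99 - 2191} = \sqrt{-2092} = 2 i \sqrt{523}$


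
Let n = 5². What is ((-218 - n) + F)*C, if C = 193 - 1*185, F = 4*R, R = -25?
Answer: -2744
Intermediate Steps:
F = -100 (F = 4*(-25) = -100)
n = 25
C = 8 (C = 193 - 185 = 8)
((-218 - n) + F)*C = ((-218 - 1*25) - 100)*8 = ((-218 - 25) - 100)*8 = (-243 - 100)*8 = -343*8 = -2744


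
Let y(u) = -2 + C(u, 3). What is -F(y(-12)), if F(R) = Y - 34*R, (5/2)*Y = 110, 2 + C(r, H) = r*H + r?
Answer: -1812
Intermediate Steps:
C(r, H) = -2 + r + H*r (C(r, H) = -2 + (r*H + r) = -2 + (H*r + r) = -2 + (r + H*r) = -2 + r + H*r)
Y = 44 (Y = (2/5)*110 = 44)
y(u) = -4 + 4*u (y(u) = -2 + (-2 + u + 3*u) = -2 + (-2 + 4*u) = -4 + 4*u)
F(R) = 44 - 34*R
-F(y(-12)) = -(44 - 34*(-4 + 4*(-12))) = -(44 - 34*(-4 - 48)) = -(44 - 34*(-52)) = -(44 + 1768) = -1*1812 = -1812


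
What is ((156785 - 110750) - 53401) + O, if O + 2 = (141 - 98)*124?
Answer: -2036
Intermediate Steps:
O = 5330 (O = -2 + (141 - 98)*124 = -2 + 43*124 = -2 + 5332 = 5330)
((156785 - 110750) - 53401) + O = ((156785 - 110750) - 53401) + 5330 = (46035 - 53401) + 5330 = -7366 + 5330 = -2036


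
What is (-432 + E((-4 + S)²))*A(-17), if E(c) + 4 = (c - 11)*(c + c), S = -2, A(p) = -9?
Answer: -12276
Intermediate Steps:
E(c) = -4 + 2*c*(-11 + c) (E(c) = -4 + (c - 11)*(c + c) = -4 + (-11 + c)*(2*c) = -4 + 2*c*(-11 + c))
(-432 + E((-4 + S)²))*A(-17) = (-432 + (-4 - 22*(-4 - 2)² + 2*((-4 - 2)²)²))*(-9) = (-432 + (-4 - 22*(-6)² + 2*((-6)²)²))*(-9) = (-432 + (-4 - 22*36 + 2*36²))*(-9) = (-432 + (-4 - 792 + 2*1296))*(-9) = (-432 + (-4 - 792 + 2592))*(-9) = (-432 + 1796)*(-9) = 1364*(-9) = -12276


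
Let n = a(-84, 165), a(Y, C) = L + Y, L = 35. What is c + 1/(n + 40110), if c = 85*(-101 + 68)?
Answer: -112371104/40061 ≈ -2805.0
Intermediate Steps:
c = -2805 (c = 85*(-33) = -2805)
a(Y, C) = 35 + Y
n = -49 (n = 35 - 84 = -49)
c + 1/(n + 40110) = -2805 + 1/(-49 + 40110) = -2805 + 1/40061 = -112371104/40061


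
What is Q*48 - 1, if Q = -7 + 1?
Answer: -289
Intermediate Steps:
Q = -6
Q*48 - 1 = -6*48 - 1 = -288 - 1 = -289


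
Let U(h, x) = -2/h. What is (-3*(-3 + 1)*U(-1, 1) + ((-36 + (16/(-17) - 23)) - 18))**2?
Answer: 1256641/289 ≈ 4348.2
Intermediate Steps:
(-3*(-3 + 1)*U(-1, 1) + ((-36 + (16/(-17) - 23)) - 18))**2 = (-3*(-3 + 1)*(-2/(-1)) + ((-36 + (16/(-17) - 23)) - 18))**2 = (-(-6)*(-2*(-1)) + ((-36 + (16*(-1/17) - 23)) - 18))**2 = (-(-6)*2 + ((-36 + (-16/17 - 23)) - 18))**2 = (-3*(-4) + ((-36 - 407/17) - 18))**2 = (12 + (-1019/17 - 18))**2 = (12 - 1325/17)**2 = (-1121/17)**2 = 1256641/289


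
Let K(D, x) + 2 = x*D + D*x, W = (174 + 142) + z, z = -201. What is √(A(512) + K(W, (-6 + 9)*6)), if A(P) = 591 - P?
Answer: √4217 ≈ 64.938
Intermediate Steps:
W = 115 (W = (174 + 142) - 201 = 316 - 201 = 115)
K(D, x) = -2 + 2*D*x (K(D, x) = -2 + (x*D + D*x) = -2 + (D*x + D*x) = -2 + 2*D*x)
√(A(512) + K(W, (-6 + 9)*6)) = √((591 - 1*512) + (-2 + 2*115*((-6 + 9)*6))) = √((591 - 512) + (-2 + 2*115*(3*6))) = √(79 + (-2 + 2*115*18)) = √(79 + (-2 + 4140)) = √(79 + 4138) = √4217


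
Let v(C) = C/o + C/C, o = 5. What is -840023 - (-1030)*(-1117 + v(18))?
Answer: -1985795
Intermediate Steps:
v(C) = 1 + C/5 (v(C) = C/5 + C/C = C*(⅕) + 1 = C/5 + 1 = 1 + C/5)
-840023 - (-1030)*(-1117 + v(18)) = -840023 - (-1030)*(-1117 + (1 + (⅕)*18)) = -840023 - (-1030)*(-1117 + (1 + 18/5)) = -840023 - (-1030)*(-1117 + 23/5) = -840023 - (-1030)*(-5562)/5 = -840023 - 1*1145772 = -840023 - 1145772 = -1985795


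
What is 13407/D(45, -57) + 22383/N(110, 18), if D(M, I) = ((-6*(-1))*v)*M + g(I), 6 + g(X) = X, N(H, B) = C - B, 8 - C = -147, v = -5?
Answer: 9930140/64527 ≈ 153.89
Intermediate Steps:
C = 155 (C = 8 - 1*(-147) = 8 + 147 = 155)
N(H, B) = 155 - B
g(X) = -6 + X
D(M, I) = -6 + I - 30*M (D(M, I) = (-6*(-1)*(-5))*M + (-6 + I) = (6*(-5))*M + (-6 + I) = -30*M + (-6 + I) = -6 + I - 30*M)
13407/D(45, -57) + 22383/N(110, 18) = 13407/(-6 - 57 - 30*45) + 22383/(155 - 1*18) = 13407/(-6 - 57 - 1350) + 22383/(155 - 18) = 13407/(-1413) + 22383/137 = 13407*(-1/1413) + 22383*(1/137) = -4469/471 + 22383/137 = 9930140/64527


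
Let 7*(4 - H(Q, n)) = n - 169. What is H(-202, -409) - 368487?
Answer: -2578803/7 ≈ -3.6840e+5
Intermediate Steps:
H(Q, n) = 197/7 - n/7 (H(Q, n) = 4 - (n - 169)/7 = 4 - (-169 + n)/7 = 4 + (169/7 - n/7) = 197/7 - n/7)
H(-202, -409) - 368487 = (197/7 - 1/7*(-409)) - 368487 = (197/7 + 409/7) - 368487 = 606/7 - 368487 = -2578803/7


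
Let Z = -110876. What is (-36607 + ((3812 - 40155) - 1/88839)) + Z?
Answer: -16330918015/88839 ≈ -1.8383e+5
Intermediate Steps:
(-36607 + ((3812 - 40155) - 1/88839)) + Z = (-36607 + ((3812 - 40155) - 1/88839)) - 110876 = (-36607 + (-36343 - 1*1/88839)) - 110876 = (-36607 + (-36343 - 1/88839)) - 110876 = (-36607 - 3228675778/88839) - 110876 = -6480805051/88839 - 110876 = -16330918015/88839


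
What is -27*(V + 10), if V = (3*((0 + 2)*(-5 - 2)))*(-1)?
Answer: -1404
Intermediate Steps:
V = 42 (V = (3*(2*(-7)))*(-1) = (3*(-14))*(-1) = -42*(-1) = 42)
-27*(V + 10) = -27*(42 + 10) = -27*52 = -1404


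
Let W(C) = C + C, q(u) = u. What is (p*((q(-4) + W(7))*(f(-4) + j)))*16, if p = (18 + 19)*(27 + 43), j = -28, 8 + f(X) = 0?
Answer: -14918400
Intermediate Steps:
f(X) = -8 (f(X) = -8 + 0 = -8)
W(C) = 2*C
p = 2590 (p = 37*70 = 2590)
(p*((q(-4) + W(7))*(f(-4) + j)))*16 = (2590*((-4 + 2*7)*(-8 - 28)))*16 = (2590*((-4 + 14)*(-36)))*16 = (2590*(10*(-36)))*16 = (2590*(-360))*16 = -932400*16 = -14918400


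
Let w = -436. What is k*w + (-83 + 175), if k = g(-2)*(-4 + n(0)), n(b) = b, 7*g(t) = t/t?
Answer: 2388/7 ≈ 341.14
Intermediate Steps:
g(t) = 1/7 (g(t) = (t/t)/7 = (1/7)*1 = 1/7)
k = -4/7 (k = (-4 + 0)/7 = (1/7)*(-4) = -4/7 ≈ -0.57143)
k*w + (-83 + 175) = -4/7*(-436) + (-83 + 175) = 1744/7 + 92 = 2388/7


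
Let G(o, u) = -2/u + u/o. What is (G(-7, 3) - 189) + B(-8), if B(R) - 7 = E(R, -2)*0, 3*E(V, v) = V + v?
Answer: -3845/21 ≈ -183.10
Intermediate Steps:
E(V, v) = V/3 + v/3 (E(V, v) = (V + v)/3 = V/3 + v/3)
B(R) = 7 (B(R) = 7 + (R/3 + (1/3)*(-2))*0 = 7 + (R/3 - 2/3)*0 = 7 + (-2/3 + R/3)*0 = 7 + 0 = 7)
(G(-7, 3) - 189) + B(-8) = ((-2/3 + 3/(-7)) - 189) + 7 = ((-2*1/3 + 3*(-1/7)) - 189) + 7 = ((-2/3 - 3/7) - 189) + 7 = (-23/21 - 189) + 7 = -3992/21 + 7 = -3845/21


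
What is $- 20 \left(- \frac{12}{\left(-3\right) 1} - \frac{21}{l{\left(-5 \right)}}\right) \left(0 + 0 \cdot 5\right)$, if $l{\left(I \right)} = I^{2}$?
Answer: $0$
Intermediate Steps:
$- 20 \left(- \frac{12}{\left(-3\right) 1} - \frac{21}{l{\left(-5 \right)}}\right) \left(0 + 0 \cdot 5\right) = - 20 \left(- \frac{12}{\left(-3\right) 1} - \frac{21}{\left(-5\right)^{2}}\right) \left(0 + 0 \cdot 5\right) = - 20 \left(- \frac{12}{-3} - \frac{21}{25}\right) \left(0 + 0\right) = - 20 \left(\left(-12\right) \left(- \frac{1}{3}\right) - \frac{21}{25}\right) 0 = - 20 \left(4 - \frac{21}{25}\right) 0 = \left(-20\right) \frac{79}{25} \cdot 0 = \left(- \frac{316}{5}\right) 0 = 0$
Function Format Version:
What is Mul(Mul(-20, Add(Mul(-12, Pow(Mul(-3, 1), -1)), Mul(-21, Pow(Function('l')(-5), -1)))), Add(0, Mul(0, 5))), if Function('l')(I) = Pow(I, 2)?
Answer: 0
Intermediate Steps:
Mul(Mul(-20, Add(Mul(-12, Pow(Mul(-3, 1), -1)), Mul(-21, Pow(Function('l')(-5), -1)))), Add(0, Mul(0, 5))) = Mul(Mul(-20, Add(Mul(-12, Pow(Mul(-3, 1), -1)), Mul(-21, Pow(Pow(-5, 2), -1)))), Add(0, Mul(0, 5))) = Mul(Mul(-20, Add(Mul(-12, Pow(-3, -1)), Mul(-21, Pow(25, -1)))), Add(0, 0)) = Mul(Mul(-20, Add(Mul(-12, Rational(-1, 3)), Mul(-21, Rational(1, 25)))), 0) = Mul(Mul(-20, Add(4, Rational(-21, 25))), 0) = Mul(Mul(-20, Rational(79, 25)), 0) = Mul(Rational(-316, 5), 0) = 0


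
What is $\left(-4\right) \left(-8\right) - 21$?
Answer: $11$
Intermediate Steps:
$\left(-4\right) \left(-8\right) - 21 = 32 - 21 = 11$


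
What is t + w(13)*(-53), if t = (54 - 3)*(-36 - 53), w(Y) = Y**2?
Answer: -13496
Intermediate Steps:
t = -4539 (t = 51*(-89) = -4539)
t + w(13)*(-53) = -4539 + 13**2*(-53) = -4539 + 169*(-53) = -4539 - 8957 = -13496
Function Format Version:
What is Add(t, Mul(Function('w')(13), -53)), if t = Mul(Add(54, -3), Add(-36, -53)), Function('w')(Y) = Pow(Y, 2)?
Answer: -13496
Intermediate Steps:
t = -4539 (t = Mul(51, -89) = -4539)
Add(t, Mul(Function('w')(13), -53)) = Add(-4539, Mul(Pow(13, 2), -53)) = Add(-4539, Mul(169, -53)) = Add(-4539, -8957) = -13496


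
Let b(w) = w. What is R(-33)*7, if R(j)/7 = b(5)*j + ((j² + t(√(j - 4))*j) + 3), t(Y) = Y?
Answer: 45423 - 1617*I*√37 ≈ 45423.0 - 9835.8*I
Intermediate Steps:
R(j) = 21 + 7*j² + 35*j + 7*j*√(-4 + j) (R(j) = 7*(5*j + ((j² + √(j - 4)*j) + 3)) = 7*(5*j + ((j² + √(-4 + j)*j) + 3)) = 7*(5*j + ((j² + j*√(-4 + j)) + 3)) = 7*(5*j + (3 + j² + j*√(-4 + j))) = 7*(3 + j² + 5*j + j*√(-4 + j)) = 21 + 7*j² + 35*j + 7*j*√(-4 + j))
R(-33)*7 = (21 + 7*(-33)² + 35*(-33) + 7*(-33)*√(-4 - 33))*7 = (21 + 7*1089 - 1155 + 7*(-33)*√(-37))*7 = (21 + 7623 - 1155 + 7*(-33)*(I*√37))*7 = (21 + 7623 - 1155 - 231*I*√37)*7 = (6489 - 231*I*√37)*7 = 45423 - 1617*I*√37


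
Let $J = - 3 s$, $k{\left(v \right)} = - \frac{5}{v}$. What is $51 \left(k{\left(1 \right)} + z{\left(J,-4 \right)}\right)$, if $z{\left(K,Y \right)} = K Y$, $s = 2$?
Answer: $969$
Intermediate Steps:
$J = -6$ ($J = \left(-3\right) 2 = -6$)
$51 \left(k{\left(1 \right)} + z{\left(J,-4 \right)}\right) = 51 \left(- \frac{5}{1} - -24\right) = 51 \left(\left(-5\right) 1 + 24\right) = 51 \left(-5 + 24\right) = 51 \cdot 19 = 969$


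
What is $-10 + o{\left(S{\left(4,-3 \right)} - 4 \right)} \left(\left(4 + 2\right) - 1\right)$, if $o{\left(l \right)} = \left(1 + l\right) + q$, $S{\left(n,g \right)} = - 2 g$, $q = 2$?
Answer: $15$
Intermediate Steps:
$o{\left(l \right)} = 3 + l$ ($o{\left(l \right)} = \left(1 + l\right) + 2 = 3 + l$)
$-10 + o{\left(S{\left(4,-3 \right)} - 4 \right)} \left(\left(4 + 2\right) - 1\right) = -10 + \left(3 - -2\right) \left(\left(4 + 2\right) - 1\right) = -10 + \left(3 + \left(6 - 4\right)\right) \left(6 - 1\right) = -10 + \left(3 + 2\right) 5 = -10 + 5 \cdot 5 = -10 + 25 = 15$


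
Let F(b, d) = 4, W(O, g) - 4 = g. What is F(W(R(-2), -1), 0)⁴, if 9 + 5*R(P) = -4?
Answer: 256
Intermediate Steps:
R(P) = -13/5 (R(P) = -9/5 + (⅕)*(-4) = -9/5 - ⅘ = -13/5)
W(O, g) = 4 + g
F(W(R(-2), -1), 0)⁴ = 4⁴ = 256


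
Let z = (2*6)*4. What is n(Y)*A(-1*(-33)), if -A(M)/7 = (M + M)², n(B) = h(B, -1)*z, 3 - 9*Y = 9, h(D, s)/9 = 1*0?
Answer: 0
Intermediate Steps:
h(D, s) = 0 (h(D, s) = 9*(1*0) = 9*0 = 0)
z = 48 (z = 12*4 = 48)
Y = -⅔ (Y = ⅓ - ⅑*9 = ⅓ - 1 = -⅔ ≈ -0.66667)
n(B) = 0 (n(B) = 0*48 = 0)
A(M) = -28*M² (A(M) = -7*(M + M)² = -7*4*M² = -28*M²)
n(Y)*A(-1*(-33)) = 0*(-28*(-1*(-33))²) = 0*(-28*33²) = 0*(-28*1089) = 0*(-30492) = 0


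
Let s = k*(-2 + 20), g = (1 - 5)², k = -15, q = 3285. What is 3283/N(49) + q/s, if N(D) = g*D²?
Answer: -28415/2352 ≈ -12.081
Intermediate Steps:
g = 16 (g = (-4)² = 16)
s = -270 (s = -15*(-2 + 20) = -15*18 = -270)
N(D) = 16*D²
3283/N(49) + q/s = 3283/((16*49²)) + 3285/(-270) = 3283/((16*2401)) + 3285*(-1/270) = 3283/38416 - 73/6 = 3283*(1/38416) - 73/6 = 67/784 - 73/6 = -28415/2352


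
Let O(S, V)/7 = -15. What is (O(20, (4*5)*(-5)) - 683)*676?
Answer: -532688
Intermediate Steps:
O(S, V) = -105 (O(S, V) = 7*(-15) = -105)
(O(20, (4*5)*(-5)) - 683)*676 = (-105 - 683)*676 = -788*676 = -532688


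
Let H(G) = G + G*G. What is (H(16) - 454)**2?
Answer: 33124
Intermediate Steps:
H(G) = G + G**2
(H(16) - 454)**2 = (16*(1 + 16) - 454)**2 = (16*17 - 454)**2 = (272 - 454)**2 = (-182)**2 = 33124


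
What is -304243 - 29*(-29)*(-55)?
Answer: -350498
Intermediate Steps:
-304243 - 29*(-29)*(-55) = -304243 - (-841)*(-55) = -304243 - 1*46255 = -304243 - 46255 = -350498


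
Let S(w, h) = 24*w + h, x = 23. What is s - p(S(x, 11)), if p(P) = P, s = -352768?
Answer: -353331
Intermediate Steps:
S(w, h) = h + 24*w
s - p(S(x, 11)) = -352768 - (11 + 24*23) = -352768 - (11 + 552) = -352768 - 1*563 = -352768 - 563 = -353331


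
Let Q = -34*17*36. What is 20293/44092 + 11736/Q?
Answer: -1322319/12742588 ≈ -0.10377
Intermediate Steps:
Q = -20808 (Q = -578*36 = -20808)
20293/44092 + 11736/Q = 20293/44092 + 11736/(-20808) = 20293*(1/44092) + 11736*(-1/20808) = 20293/44092 - 163/289 = -1322319/12742588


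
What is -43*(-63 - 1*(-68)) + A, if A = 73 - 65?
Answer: -207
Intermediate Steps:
A = 8
-43*(-63 - 1*(-68)) + A = -43*(-63 - 1*(-68)) + 8 = -43*(-63 + 68) + 8 = -43*5 + 8 = -215 + 8 = -207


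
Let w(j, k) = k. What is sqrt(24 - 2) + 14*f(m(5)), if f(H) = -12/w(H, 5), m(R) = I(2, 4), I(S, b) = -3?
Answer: -168/5 + sqrt(22) ≈ -28.910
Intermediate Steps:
m(R) = -3
f(H) = -12/5
sqrt(24 - 2) + 14*f(m(5)) = sqrt(24 - 2) + 14*(-12/5) = sqrt(22) - 168/5 = -168/5 + sqrt(22)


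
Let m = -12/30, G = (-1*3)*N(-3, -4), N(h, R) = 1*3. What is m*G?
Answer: 18/5 ≈ 3.6000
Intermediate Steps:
N(h, R) = 3
G = -9 (G = -1*3*3 = -3*3 = -9)
m = -⅖ (m = -12*1/30 = -⅖ ≈ -0.40000)
m*G = -⅖*(-9) = 18/5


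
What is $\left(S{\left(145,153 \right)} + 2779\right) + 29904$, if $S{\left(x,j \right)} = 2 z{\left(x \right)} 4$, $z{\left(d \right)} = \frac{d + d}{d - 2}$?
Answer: $\frac{4675989}{143} \approx 32699.0$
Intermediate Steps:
$z{\left(d \right)} = \frac{2 d}{-2 + d}$
$S{\left(x,j \right)} = \frac{16 x}{-2 + x}$ ($S{\left(x,j \right)} = 2 \frac{2 x}{-2 + x} 4 = \frac{4 x}{-2 + x} 4 = \frac{16 x}{-2 + x}$)
$\left(S{\left(145,153 \right)} + 2779\right) + 29904 = \left(16 \cdot 145 \frac{1}{-2 + 145} + 2779\right) + 29904 = \left(16 \cdot 145 \cdot \frac{1}{143} + 2779\right) + 29904 = \left(\frac{2320}{143} + 2779\right) + 29904 = \frac{399717}{143} + 29904 = \frac{4675989}{143}$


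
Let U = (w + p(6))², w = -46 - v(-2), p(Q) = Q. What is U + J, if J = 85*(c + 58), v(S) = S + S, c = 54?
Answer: 10816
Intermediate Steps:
v(S) = 2*S
w = -42 (w = -46 - 2*(-2) = -46 - 1*(-4) = -46 + 4 = -42)
J = 9520 (J = 85*(54 + 58) = 85*112 = 9520)
U = 1296 (U = (-42 + 6)² = (-36)² = 1296)
U + J = 1296 + 9520 = 10816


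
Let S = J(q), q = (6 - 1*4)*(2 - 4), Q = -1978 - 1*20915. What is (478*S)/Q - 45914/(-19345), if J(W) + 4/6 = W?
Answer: 3282784346/1328595255 ≈ 2.4709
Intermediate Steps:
Q = -22893 (Q = -1978 - 20915 = -22893)
q = -4 (q = (6 - 4)*(-2) = 2*(-2) = -4)
J(W) = -⅔ + W
S = -14/3 (S = -⅔ - 4 = -14/3 ≈ -4.6667)
(478*S)/Q - 45914/(-19345) = (478*(-14/3))/(-22893) - 45914/(-19345) = -6692/3*(-1/22893) - 45914*(-1/19345) = 6692/68679 + 45914/19345 = 3282784346/1328595255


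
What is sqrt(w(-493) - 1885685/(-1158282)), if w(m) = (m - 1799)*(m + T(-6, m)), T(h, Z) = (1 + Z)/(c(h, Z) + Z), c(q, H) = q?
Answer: 5*sqrt(1674325584157366959218)/192660906 ≈ 1061.9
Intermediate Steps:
T(h, Z) = (1 + Z)/(Z + h) (T(h, Z) = (1 + Z)/(h + Z) = (1 + Z)/(Z + h))
w(m) = (-1799 + m)*(m + (1 + m)/(-6 + m)) (w(m) = (m - 1799)*(m + (1 + m)/(m - 6)) = (-1799 + m)*(m + (1 + m)/(-6 + m)))
sqrt(w(-493) - 1885685/(-1158282)) = sqrt((-1799 + (-493)**3 - 1804*(-493)**2 + 8996*(-493))/(-6 - 493) - 1885685/(-1158282)) = sqrt((-1799 - 119823157 - 1804*243049 - 4435028)/(-499) - 1885685*(-1/1158282)) = sqrt(-(-1799 - 119823157 - 438460396 - 4435028)/499 + 1885685/1158282) = sqrt(-1/499*(-562720380) + 1885685/1158282) = sqrt(562720380/499 + 1885685/1158282) = sqrt(651789828143975/577982718) = 5*sqrt(1674325584157366959218)/192660906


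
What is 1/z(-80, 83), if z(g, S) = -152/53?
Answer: -53/152 ≈ -0.34868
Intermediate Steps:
z(g, S) = -152/53 (z(g, S) = -152*1/53 = -152/53)
1/z(-80, 83) = 1/(-152/53) = -53/152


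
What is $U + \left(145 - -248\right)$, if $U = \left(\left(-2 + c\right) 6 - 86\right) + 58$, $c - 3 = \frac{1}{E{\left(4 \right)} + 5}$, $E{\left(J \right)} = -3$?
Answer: $374$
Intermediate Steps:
$c = \frac{7}{2}$ ($c = 3 + \frac{1}{-3 + 5} = 3 + \frac{1}{2} = \frac{7}{2} \approx 3.5$)
$U = -19$ ($U = \left(\left(-2 + \frac{7}{2}\right) 6 - 86\right) + 58 = \left(\frac{3}{2} \cdot 6 - 86\right) + 58 = \left(9 - 86\right) + 58 = -77 + 58 = -19$)
$U + \left(145 - -248\right) = -19 + \left(145 - -248\right) = -19 + \left(145 + 248\right) = -19 + 393 = 374$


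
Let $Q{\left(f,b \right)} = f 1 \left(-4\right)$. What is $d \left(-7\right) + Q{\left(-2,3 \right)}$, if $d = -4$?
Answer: $36$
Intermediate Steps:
$Q{\left(f,b \right)} = - 4 f$ ($Q{\left(f,b \right)} = f \left(-4\right) = - 4 f$)
$d \left(-7\right) + Q{\left(-2,3 \right)} = \left(-4\right) \left(-7\right) - -8 = 28 + 8 = 36$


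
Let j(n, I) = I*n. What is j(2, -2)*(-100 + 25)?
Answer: 300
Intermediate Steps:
j(2, -2)*(-100 + 25) = (-2*2)*(-100 + 25) = -4*(-75) = 300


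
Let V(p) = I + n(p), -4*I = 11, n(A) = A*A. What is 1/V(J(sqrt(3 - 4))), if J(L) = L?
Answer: -4/15 ≈ -0.26667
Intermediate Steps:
n(A) = A**2
I = -11/4 (I = -1/4*11 = -11/4 ≈ -2.7500)
V(p) = -11/4 + p**2
1/V(J(sqrt(3 - 4))) = 1/(-11/4 + (sqrt(3 - 4))**2) = 1/(-11/4 + (sqrt(-1))**2) = 1/(-11/4 + I**2) = 1/(-11/4 - 1) = 1/(-15/4) = -4/15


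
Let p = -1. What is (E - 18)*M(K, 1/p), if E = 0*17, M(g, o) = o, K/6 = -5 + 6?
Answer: 18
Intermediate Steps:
K = 6 (K = 6*(-5 + 6) = 6*1 = 6)
E = 0
(E - 18)*M(K, 1/p) = (0 - 18)/(-1) = -18*(-1) = 18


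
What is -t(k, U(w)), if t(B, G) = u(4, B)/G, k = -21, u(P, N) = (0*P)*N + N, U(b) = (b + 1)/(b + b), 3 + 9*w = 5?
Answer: 84/11 ≈ 7.6364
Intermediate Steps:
w = 2/9 (w = -1/3 + (1/9)*5 = -1/3 + 5/9 = 2/9 ≈ 0.22222)
U(b) = (1 + b)/(2*b) (U(b) = (1 + b)/((2*b)) = (1 + b)*(1/(2*b)) = (1 + b)/(2*b))
u(P, N) = N (u(P, N) = 0*N + N = 0 + N = N)
t(B, G) = B/G
-t(k, U(w)) = -(-21)/((1 + 2/9)/(2*(2/9))) = -(-21)/((1/2)*(9/2)*(11/9)) = -(-21)/11/4 = -(-21)*4/11 = -1*(-84/11) = 84/11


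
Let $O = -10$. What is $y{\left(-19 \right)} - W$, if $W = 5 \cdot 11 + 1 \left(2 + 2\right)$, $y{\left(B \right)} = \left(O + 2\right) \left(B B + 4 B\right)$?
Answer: $-2339$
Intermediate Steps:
$y{\left(B \right)} = - 32 B - 8 B^{2}$ ($y{\left(B \right)} = \left(-10 + 2\right) \left(B B + 4 B\right) = - 8 \left(B^{2} + 4 B\right) = - 32 B - 8 B^{2}$)
$W = 59$ ($W = 55 + 1 \cdot 4 = 55 + 4 = 59$)
$y{\left(-19 \right)} - W = 8 \left(-19\right) \left(-4 - -19\right) - 59 = 8 \left(-19\right) \left(-4 + 19\right) - 59 = 8 \left(-19\right) 15 - 59 = -2280 - 59 = -2339$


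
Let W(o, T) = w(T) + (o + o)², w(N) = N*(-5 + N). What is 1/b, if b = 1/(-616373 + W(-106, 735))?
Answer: -34879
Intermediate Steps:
W(o, T) = 4*o² + T*(-5 + T) (W(o, T) = T*(-5 + T) + (o + o)² = T*(-5 + T) + (2*o)² = T*(-5 + T) + 4*o² = 4*o² + T*(-5 + T))
b = -1/34879 (b = 1/(-616373 + (4*(-106)² + 735*(-5 + 735))) = 1/(-616373 + (4*11236 + 735*730)) = 1/(-616373 + (44944 + 536550)) = 1/(-616373 + 581494) = 1/(-34879) = -1/34879 ≈ -2.8671e-5)
1/b = 1/(-1/34879) = -34879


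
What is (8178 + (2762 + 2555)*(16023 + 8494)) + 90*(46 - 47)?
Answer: 130364977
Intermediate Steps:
(8178 + (2762 + 2555)*(16023 + 8494)) + 90*(46 - 47) = (8178 + 5317*24517) + 90*(-1) = (8178 + 130356889) - 90 = 130365067 - 90 = 130364977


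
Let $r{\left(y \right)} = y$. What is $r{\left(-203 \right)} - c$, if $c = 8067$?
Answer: $-8270$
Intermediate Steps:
$r{\left(-203 \right)} - c = -203 - 8067 = -8270$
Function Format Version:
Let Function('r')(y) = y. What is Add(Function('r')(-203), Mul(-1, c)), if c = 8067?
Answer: -8270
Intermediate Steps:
Add(Function('r')(-203), Mul(-1, c)) = Add(-203, Mul(-1, 8067)) = Add(-203, -8067) = -8270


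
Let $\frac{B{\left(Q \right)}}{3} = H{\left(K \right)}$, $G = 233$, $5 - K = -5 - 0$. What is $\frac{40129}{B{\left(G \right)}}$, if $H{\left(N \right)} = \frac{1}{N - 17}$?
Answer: $- \frac{280903}{3} \approx -93634.0$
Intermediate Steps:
$K = 10$ ($K = 5 - \left(-5 - 0\right) = 5 - \left(-5 + 0\right) = 5 - -5 = 5 + 5 = 10$)
$H{\left(N \right)} = \frac{1}{-17 + N}$
$B{\left(Q \right)} = - \frac{3}{7}$ ($B{\left(Q \right)} = \frac{3}{-17 + 10} = \frac{3}{-7} = 3 \left(- \frac{1}{7}\right) = - \frac{3}{7}$)
$\frac{40129}{B{\left(G \right)}} = \frac{40129}{- \frac{3}{7}} = 40129 \left(- \frac{7}{3}\right) = - \frac{280903}{3}$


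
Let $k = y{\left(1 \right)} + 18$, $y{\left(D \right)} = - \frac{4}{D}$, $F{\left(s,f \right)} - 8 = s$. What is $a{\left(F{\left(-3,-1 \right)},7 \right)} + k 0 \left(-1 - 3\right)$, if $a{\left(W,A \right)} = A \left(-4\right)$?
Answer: $-28$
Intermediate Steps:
$F{\left(s,f \right)} = 8 + s$
$a{\left(W,A \right)} = - 4 A$
$k = 14$ ($k = - \frac{4}{1} + 18 = \left(-4\right) 1 + 18 = -4 + 18 = 14$)
$a{\left(F{\left(-3,-1 \right)},7 \right)} + k 0 \left(-1 - 3\right) = \left(-4\right) 7 + 14 \cdot 0 \left(-1 - 3\right) = -28 + 14 \cdot 0 \left(-4\right) = -28 + 14 \cdot 0 = -28 + 0 = -28$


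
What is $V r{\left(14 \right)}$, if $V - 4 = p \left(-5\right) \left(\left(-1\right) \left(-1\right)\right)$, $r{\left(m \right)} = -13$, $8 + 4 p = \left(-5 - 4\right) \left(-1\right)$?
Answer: $- \frac{143}{4} \approx -35.75$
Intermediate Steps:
$p = \frac{1}{4}$ ($p = -2 + \frac{\left(-5 - 4\right) \left(-1\right)}{4} = -2 + \frac{\left(-9\right) \left(-1\right)}{4} = -2 + \frac{1}{4} \cdot 9 = -2 + \frac{9}{4} = \frac{1}{4} \approx 0.25$)
$V = \frac{11}{4}$ ($V = 4 + \frac{1}{4} \left(-5\right) \left(\left(-1\right) \left(-1\right)\right) = 4 - \frac{5}{4} = \frac{11}{4} \approx 2.75$)
$V r{\left(14 \right)} = \frac{11}{4} \left(-13\right) = - \frac{143}{4}$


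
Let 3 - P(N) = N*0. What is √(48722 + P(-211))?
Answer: 5*√1949 ≈ 220.74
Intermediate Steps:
P(N) = 3 (P(N) = 3 - N*0 = 3 - 1*0 = 3 + 0 = 3)
√(48722 + P(-211)) = √(48722 + 3) = √48725 = 5*√1949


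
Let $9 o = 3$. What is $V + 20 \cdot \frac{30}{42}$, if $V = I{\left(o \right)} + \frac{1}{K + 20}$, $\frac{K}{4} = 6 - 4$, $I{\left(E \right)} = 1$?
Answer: $\frac{429}{28} \approx 15.321$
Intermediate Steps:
$o = \frac{1}{3}$ ($o = \frac{1}{9} \cdot 3 = \frac{1}{3} \approx 0.33333$)
$K = 8$ ($K = 4 \left(6 - 4\right) = 4 \cdot 2 = 8$)
$V = \frac{29}{28}$ ($V = 1 + \frac{1}{8 + 20} = 1 + \frac{1}{28} = \frac{29}{28} \approx 1.0357$)
$V + 20 \cdot \frac{30}{42} = \frac{29}{28} + 20 \cdot \frac{30}{42} = \frac{29}{28} + 20 \cdot 30 \cdot \frac{1}{42} = \frac{29}{28} + 20 \cdot \frac{5}{7} = \frac{29}{28} + \frac{100}{7} = \frac{429}{28}$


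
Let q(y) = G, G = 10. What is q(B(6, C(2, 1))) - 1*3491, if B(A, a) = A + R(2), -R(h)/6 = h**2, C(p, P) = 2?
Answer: -3481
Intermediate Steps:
R(h) = -6*h**2
B(A, a) = -24 + A (B(A, a) = A - 6*2**2 = A - 6*4 = A - 24 = -24 + A)
q(y) = 10
q(B(6, C(2, 1))) - 1*3491 = 10 - 1*3491 = 10 - 3491 = -3481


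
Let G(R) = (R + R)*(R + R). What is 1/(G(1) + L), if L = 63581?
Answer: 1/63585 ≈ 1.5727e-5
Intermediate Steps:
G(R) = 4*R**2 (G(R) = (2*R)*(2*R) = 4*R**2)
1/(G(1) + L) = 1/(4*1**2 + 63581) = 1/(4*1 + 63581) = 1/(4 + 63581) = 1/63585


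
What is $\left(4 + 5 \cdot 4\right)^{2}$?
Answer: $576$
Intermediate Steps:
$\left(4 + 5 \cdot 4\right)^{2} = \left(4 + 20\right)^{2} = 24^{2} = 576$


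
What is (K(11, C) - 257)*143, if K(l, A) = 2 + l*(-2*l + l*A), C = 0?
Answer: -71071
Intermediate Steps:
K(l, A) = 2 + l*(-2*l + A*l)
(K(11, C) - 257)*143 = ((2 - 2*11**2 + 0*11**2) - 257)*143 = ((2 - 2*121 + 0*121) - 257)*143 = ((2 - 242 + 0) - 257)*143 = (-240 - 257)*143 = -497*143 = -71071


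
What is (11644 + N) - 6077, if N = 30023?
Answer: 35590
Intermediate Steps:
(11644 + N) - 6077 = (11644 + 30023) - 6077 = 41667 - 6077 = 35590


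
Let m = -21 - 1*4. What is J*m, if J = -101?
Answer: 2525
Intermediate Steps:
m = -25 (m = -21 - 4 = -25)
J*m = -101*(-25) = 2525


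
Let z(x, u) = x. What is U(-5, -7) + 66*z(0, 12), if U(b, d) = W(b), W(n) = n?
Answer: -5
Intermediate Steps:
U(b, d) = b
U(-5, -7) + 66*z(0, 12) = -5 + 66*0 = -5 + 0 = -5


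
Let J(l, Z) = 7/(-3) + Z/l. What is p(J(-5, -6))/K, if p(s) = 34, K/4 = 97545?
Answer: 17/195090 ≈ 8.7139e-5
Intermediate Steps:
K = 390180 (K = 4*97545 = 390180)
J(l, Z) = -7/3 + Z/l (J(l, Z) = 7*(-1/3) + Z/l = -7/3 + Z/l)
p(J(-5, -6))/K = 34/390180 = 34*(1/390180) = 17/195090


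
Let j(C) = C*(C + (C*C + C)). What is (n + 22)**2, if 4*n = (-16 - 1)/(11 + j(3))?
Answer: 24117921/50176 ≈ 480.67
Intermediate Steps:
j(C) = C*(C**2 + 2*C) (j(C) = C*(C + (C**2 + C)) = C*(C + (C + C**2)) = C*(C**2 + 2*C))
n = -17/224 (n = ((-16 - 1)/(11 + 3**2*(2 + 3)))/4 = (-17/(11 + 9*5))/4 = (-17/(11 + 45))/4 = (-17/56)/4 = (-17*1/56)/4 = (1/4)*(-17/56) = -17/224 ≈ -0.075893)
(n + 22)**2 = (-17/224 + 22)**2 = (4911/224)**2 = 24117921/50176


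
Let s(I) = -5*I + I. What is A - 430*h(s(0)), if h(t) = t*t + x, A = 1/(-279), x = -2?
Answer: 239939/279 ≈ 860.00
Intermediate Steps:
s(I) = -4*I
A = -1/279 ≈ -0.0035842
h(t) = -2 + t² (h(t) = t*t - 2 = t² - 2 = -2 + t²)
A - 430*h(s(0)) = -1/279 - 430*(-2 + (-4*0)²) = -1/279 - 430*(-2 + 0²) = -1/279 - 430*(-2 + 0) = -1/279 - 430*(-2) = -1/279 + 860 = 239939/279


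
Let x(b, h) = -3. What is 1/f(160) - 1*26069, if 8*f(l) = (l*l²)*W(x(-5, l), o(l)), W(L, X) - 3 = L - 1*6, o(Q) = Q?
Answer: -80083968001/3072000 ≈ -26069.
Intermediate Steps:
W(L, X) = -3 + L (W(L, X) = 3 + (L - 1*6) = 3 + (L - 6) = 3 + (-6 + L) = -3 + L)
f(l) = -3*l³/4 (f(l) = ((l*l²)*(-3 - 3))/8 = (l³*(-6))/8 = (-6*l³)/8 = -3*l³/4)
1/f(160) - 1*26069 = 1/(-¾*160³) - 1*26069 = 1/(-¾*4096000) - 26069 = 1/(-3072000) - 26069 = -1/3072000 - 26069 = -80083968001/3072000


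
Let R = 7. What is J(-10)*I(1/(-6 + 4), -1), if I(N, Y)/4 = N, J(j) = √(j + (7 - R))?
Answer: -2*I*√10 ≈ -6.3246*I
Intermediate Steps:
J(j) = √j (J(j) = √(j + (7 - 1*7)) = √(j + (7 - 7)) = √(j + 0) = √j)
I(N, Y) = 4*N
J(-10)*I(1/(-6 + 4), -1) = √(-10)*(4/(-6 + 4)) = (I*√10)*(4/(-2)) = (I*√10)*(4*(-½)) = (I*√10)*(-2) = -2*I*√10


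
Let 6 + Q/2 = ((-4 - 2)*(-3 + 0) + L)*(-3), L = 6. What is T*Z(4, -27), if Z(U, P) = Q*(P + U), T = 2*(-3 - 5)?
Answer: -57408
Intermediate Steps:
T = -16 (T = 2*(-8) = -16)
Q = -156 (Q = -12 + 2*(((-4 - 2)*(-3 + 0) + 6)*(-3)) = -12 + 2*((-6*(-3) + 6)*(-3)) = -12 + 2*((18 + 6)*(-3)) = -12 + 2*(24*(-3)) = -12 + 2*(-72) = -12 - 144 = -156)
Z(U, P) = -156*P - 156*U (Z(U, P) = -156*(P + U) = -156*P - 156*U)
T*Z(4, -27) = -16*(-156*(-27) - 156*4) = -16*(4212 - 624) = -16*3588 = -57408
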